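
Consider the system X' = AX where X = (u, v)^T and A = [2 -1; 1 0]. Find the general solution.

u(t) = -c_1e^(t) - c_2te^(t) - 3c_2e^(t), v(t) = -c_1e^(t) - c_2te^(t) - 2c_2e^(t)

Coefficient matrix A = [[2, -1], [1, 0]].
Characteristic polynomial det(A - λI) = λ^2 - 2λ + 1 = 0.
Single eigenvalue λ = 1 with algebraic multiplicity 2.
Eigenvector v = (-1,-1); generalized eigenvector w with (A-λI)w=v is (-3,-2).
General solution: e^(t)[c_1·v + c_2·(t·v + w)].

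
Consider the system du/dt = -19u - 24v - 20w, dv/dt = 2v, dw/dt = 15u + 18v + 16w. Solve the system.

Coefficient matrix A = [[-19, -24, -20], [0, 2, 0], [15, 18, 16]].
det(A - λI) = 0 gives eigenvalues λ = 1, 2, -4.
For λ=1: eigenvector (1,0,-1).
For λ=2: eigenvector (-4,1,3).
For λ=-4: eigenvector (4,0,-3).
General solution: K_1e^(t)(1,0,-1) + K_2e^(2t)(-4,1,3) + K_3e^(-4t)(4,0,-3).

u(t) = K_1e^(t) - 4K_2e^(2t) + 4K_3e^(-4t), v(t) = K_2e^(2t), w(t) = -K_1e^(t) + 3K_2e^(2t) - 3K_3e^(-4t)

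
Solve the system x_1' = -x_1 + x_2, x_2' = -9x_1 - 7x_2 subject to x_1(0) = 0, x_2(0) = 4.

Coefficient matrix A = [[-1, 1], [-9, -7]].
Characteristic polynomial det(A - λI) = λ^2 + 8λ + 16 = 0.
Single eigenvalue λ = -4 with algebraic multiplicity 2.
Eigenvector v = (1,-3); generalized eigenvector w with (A-λI)w=v is (1,-2).
General solution: e^(-4t)[K_1·v + K_2·(t·v + w)].
Applying x_1(0)=0, x_2(0)=4 gives K_1=-4, K_2=4.

x_1(t) = 4te^(-4t), x_2(t) = -12te^(-4t) + 4e^(-4t)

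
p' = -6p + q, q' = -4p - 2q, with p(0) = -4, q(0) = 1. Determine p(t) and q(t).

p(t) = 9te^(-4t) - 4e^(-4t), q(t) = 18te^(-4t) + e^(-4t)

Coefficient matrix A = [[-6, 1], [-4, -2]].
Characteristic polynomial det(A - λI) = λ^2 + 8λ + 16 = 0.
Single eigenvalue λ = -4 with algebraic multiplicity 2.
Eigenvector v = (1,2); generalized eigenvector w with (A-λI)w=v is (-2,-3).
General solution: e^(-4t)[C_1·v + C_2·(t·v + w)].
Applying p(0)=-4, q(0)=1 gives C_1=14, C_2=9.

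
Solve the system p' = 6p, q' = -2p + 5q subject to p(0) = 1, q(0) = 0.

p(t) = e^(6t), q(t) = -2e^(6t) + 2e^(5t)

Coefficient matrix A = [[6, 0], [-2, 5]].
Characteristic polynomial det(A - λI) = λ^2 - 11λ + 30 = 0.
Eigenvalues λ = 5, 6.
For λ=5: (A-λI) row 1 is [1, 0], so an eigenvector is (0, -1).
For λ=6: (A-λI) row 2 is [-2, -1], so an eigenvector is (1, -2).
General solution: K_1e^(5t)(0,-1) + K_2e^(6t)(1,-2).
Applying p(0)=1, q(0)=0 gives K_1=-2, K_2=1.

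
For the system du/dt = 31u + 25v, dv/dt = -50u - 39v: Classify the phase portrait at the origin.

A = [[31,25],[-50,-39]]; det(A-λI) = λ^2 + 8λ + 41.
λ = -4 ± 5i: negative real part.

stable spiral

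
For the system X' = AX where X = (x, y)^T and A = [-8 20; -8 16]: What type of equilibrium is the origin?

unstable spiral

A = [[-8,20],[-8,16]]; det(A-λI) = λ^2 - 8λ + 32.
λ = 4 ± 4i: positive real part.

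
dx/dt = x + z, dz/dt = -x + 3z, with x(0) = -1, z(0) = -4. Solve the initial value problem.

x(t) = -3te^(2t) - e^(2t), z(t) = -3te^(2t) - 4e^(2t)

Coefficient matrix A = [[1, 1], [-1, 3]].
Characteristic polynomial det(A - λI) = λ^2 - 4λ + 4 = 0.
Single eigenvalue λ = 2 with algebraic multiplicity 2.
Eigenvector v = (1,1); generalized eigenvector w with (A-λI)w=v is (-3,-2).
General solution: e^(2t)[K_1·v + K_2·(t·v + w)].
Applying x(0)=-1, z(0)=-4 gives K_1=-10, K_2=-3.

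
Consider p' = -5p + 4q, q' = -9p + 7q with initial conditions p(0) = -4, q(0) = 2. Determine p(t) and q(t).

Coefficient matrix A = [[-5, 4], [-9, 7]].
Characteristic polynomial det(A - λI) = λ^2 - 2λ + 1 = 0.
Single eigenvalue λ = 1 with algebraic multiplicity 2.
Eigenvector v = (-2,-3); generalized eigenvector w with (A-λI)w=v is (-1,-2).
General solution: e^(t)[c_1·v + c_2·(t·v + w)].
Applying p(0)=-4, q(0)=2 gives c_1=10, c_2=-16.

p(t) = 32te^(t) - 4e^(t), q(t) = 48te^(t) + 2e^(t)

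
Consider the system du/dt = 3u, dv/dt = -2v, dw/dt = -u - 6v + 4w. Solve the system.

Coefficient matrix A = [[3, 0, 0], [0, -2, 0], [-1, -6, 4]].
det(A - λI) = 0 gives eigenvalues λ = 3, -2, 4.
For λ=3: eigenvector (1,0,1).
For λ=-2: eigenvector (0,1,1).
For λ=4: eigenvector (0,0,-1).
General solution: K_1e^(3t)(1,0,1) + K_2e^(-2t)(0,1,1) + K_3e^(4t)(0,0,-1).

u(t) = K_1e^(3t), v(t) = K_2e^(-2t), w(t) = K_1e^(3t) + K_2e^(-2t) - K_3e^(4t)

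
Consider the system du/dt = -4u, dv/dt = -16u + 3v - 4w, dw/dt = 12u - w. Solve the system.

u(t) = K_1e^(-4t), v(t) = K_2e^(3t) + K_3e^(-t), w(t) = -4K_1e^(-4t) + K_3e^(-t)

Coefficient matrix A = [[-4, 0, 0], [-16, 3, -4], [12, 0, -1]].
det(A - λI) = 0 gives eigenvalues λ = -4, 3, -1.
For λ=-4: eigenvector (1,0,-4).
For λ=3: eigenvector (0,1,0).
For λ=-1: eigenvector (0,1,1).
General solution: K_1e^(-4t)(1,0,-4) + K_2e^(3t)(0,1,0) + K_3e^(-t)(0,1,1).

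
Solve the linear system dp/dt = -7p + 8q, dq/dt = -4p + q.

Coefficient matrix A = [[-7, 8], [-4, 1]].
Characteristic polynomial det(A - λI) = λ^2 + 6λ + 25 = 0.
Eigenvalues λ = -3 ± 4i (complex conjugate pair).
For λ=-3+4i: an eigenvector is (-1,0) - i(1,1) = (-1 - i, 0 - i).
A real fundamental pair from Re and Im of e^((-3+4i)t)v: X_1 = e^(-3t)(cos(4t)·(-1,0) + sin(4t)·(1,1)), X_2 = e^(-3t)(sin(4t)·(-1,0) - cos(4t)·(1,1)).
General solution: C_1X_1 + C_2X_2.

p(t) = C_1e^(-3t)sin(4t) - C_1e^(-3t)cos(4t) - C_2e^(-3t)sin(4t) - C_2e^(-3t)cos(4t), q(t) = C_1e^(-3t)sin(4t) - C_2e^(-3t)cos(4t)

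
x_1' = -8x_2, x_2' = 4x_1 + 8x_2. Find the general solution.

Coefficient matrix A = [[0, -8], [4, 8]].
Characteristic polynomial det(A - λI) = λ^2 - 8λ + 32 = 0.
Eigenvalues λ = 4 ± 4i (complex conjugate pair).
For λ=4+4i: an eigenvector is (1,-1) - i(1,0) = (1 - i, -1).
A real fundamental pair from Re and Im of e^((4+4i)t)v: X_1 = e^(4t)(cos(4t)·(1,-1) + sin(4t)·(1,0)), X_2 = e^(4t)(sin(4t)·(1,-1) - cos(4t)·(1,0)).
General solution: c_1X_1 + c_2X_2.

x_1(t) = c_1e^(4t)sin(4t) + c_1e^(4t)cos(4t) + c_2e^(4t)sin(4t) - c_2e^(4t)cos(4t), x_2(t) = -c_1e^(4t)cos(4t) - c_2e^(4t)sin(4t)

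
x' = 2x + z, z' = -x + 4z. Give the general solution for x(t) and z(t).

Coefficient matrix A = [[2, 1], [-1, 4]].
Characteristic polynomial det(A - λI) = λ^2 - 6λ + 9 = 0.
Single eigenvalue λ = 3 with algebraic multiplicity 2.
Eigenvector v = (-1,-1); generalized eigenvector w with (A-λI)w=v is (1,0).
General solution: e^(3t)[K_1·v + K_2·(t·v + w)].

x(t) = -K_1e^(3t) - K_2te^(3t) + K_2e^(3t), z(t) = -K_1e^(3t) - K_2te^(3t)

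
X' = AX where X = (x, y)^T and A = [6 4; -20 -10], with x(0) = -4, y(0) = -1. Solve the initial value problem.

Coefficient matrix A = [[6, 4], [-20, -10]].
Characteristic polynomial det(A - λI) = λ^2 + 4λ + 20 = 0.
Eigenvalues λ = -2 ± 4i (complex conjugate pair).
For λ=-2+4i: an eigenvector is (0,-1) - i(-1,2) = (0 + i, -1 - 2i).
A real fundamental pair from Re and Im of e^((-2+4i)t)v: X_1 = e^(-2t)(cos(4t)·(0,-1) + sin(4t)·(-1,2)), X_2 = e^(-2t)(sin(4t)·(0,-1) - cos(4t)·(-1,2)).
General solution: C_1X_1 + C_2X_2.
Applying x(0)=-4, y(0)=-1 gives C_1=9, C_2=-4.

x(t) = -9e^(-2t)sin(4t) - 4e^(-2t)cos(4t), y(t) = 22e^(-2t)sin(4t) - e^(-2t)cos(4t)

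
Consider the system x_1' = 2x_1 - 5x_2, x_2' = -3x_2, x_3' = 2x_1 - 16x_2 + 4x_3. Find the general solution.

Coefficient matrix A = [[2, -5, 0], [0, -3, 0], [2, -16, 4]].
det(A - λI) = 0 gives eigenvalues λ = -3, 2, 4.
For λ=-3: eigenvector (1,1,2).
For λ=2: eigenvector (1,0,-1).
For λ=4: eigenvector (0,0,1).
General solution: c_1e^(-3t)(1,1,2) + c_2e^(2t)(1,0,-1) + c_3e^(4t)(0,0,1).

x_1(t) = c_1e^(-3t) + c_2e^(2t), x_2(t) = c_1e^(-3t), x_3(t) = 2c_1e^(-3t) - c_2e^(2t) + c_3e^(4t)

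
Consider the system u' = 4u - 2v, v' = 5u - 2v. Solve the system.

u(t) = K_1e^(t)sin(t) - K_1e^(t)cos(t) - K_2e^(t)sin(t) - K_2e^(t)cos(t), v(t) = K_1e^(t)sin(t) - 2K_1e^(t)cos(t) - 2K_2e^(t)sin(t) - K_2e^(t)cos(t)

Coefficient matrix A = [[4, -2], [5, -2]].
Characteristic polynomial det(A - λI) = λ^2 - 2λ + 2 = 0.
Eigenvalues λ = 1 ± i (complex conjugate pair).
For λ=1+i: an eigenvector is (-1,-2) - i(1,1) = (-1 - i, -2 - i).
A real fundamental pair from Re and Im of e^((1+i)t)v: X_1 = e^(t)(cos(t)·(-1,-2) + sin(t)·(1,1)), X_2 = e^(t)(sin(t)·(-1,-2) - cos(t)·(1,1)).
General solution: K_1X_1 + K_2X_2.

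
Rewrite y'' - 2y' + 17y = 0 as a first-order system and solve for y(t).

Let x_1 = y, x_2 = y'. Then x_1' = x_2 and x_2' = -17x_1 + 2x_2.
A = [[0,1],[-17,2]]; det(A-λI) = λ^2 - 2λ + 17.
Eigenvalues λ = 1 ± 4i.

y(t) = K_1e^(t)cos(4t) + K_2e^(t)sin(4t)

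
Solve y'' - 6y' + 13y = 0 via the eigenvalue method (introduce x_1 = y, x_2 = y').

Let x_1 = y, x_2 = y'. Then x_1' = x_2 and x_2' = -13x_1 + 6x_2.
A = [[0,1],[-13,6]]; det(A-λI) = λ^2 - 6λ + 13.
Eigenvalues λ = 3 ± 2i.

y(t) = C_1e^(3t)cos(2t) + C_2e^(3t)sin(2t)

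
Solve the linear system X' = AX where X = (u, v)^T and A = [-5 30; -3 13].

u(t) = 3K_1e^(4t)sin(3t) - K_1e^(4t)cos(3t) - K_2e^(4t)sin(3t) - 3K_2e^(4t)cos(3t), v(t) = K_1e^(4t)sin(3t) - K_2e^(4t)cos(3t)

Coefficient matrix A = [[-5, 30], [-3, 13]].
Characteristic polynomial det(A - λI) = λ^2 - 8λ + 25 = 0.
Eigenvalues λ = 4 ± 3i (complex conjugate pair).
For λ=4+3i: an eigenvector is (-1,0) - i(3,1) = (-1 - 3i, 0 - i).
A real fundamental pair from Re and Im of e^((4+3i)t)v: X_1 = e^(4t)(cos(3t)·(-1,0) + sin(3t)·(3,1)), X_2 = e^(4t)(sin(3t)·(-1,0) - cos(3t)·(3,1)).
General solution: K_1X_1 + K_2X_2.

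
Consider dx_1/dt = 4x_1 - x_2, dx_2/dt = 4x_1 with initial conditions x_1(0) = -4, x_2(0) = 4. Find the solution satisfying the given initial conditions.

x_1(t) = -12te^(2t) - 4e^(2t), x_2(t) = -24te^(2t) + 4e^(2t)

Coefficient matrix A = [[4, -1], [4, 0]].
Characteristic polynomial det(A - λI) = λ^2 - 4λ + 4 = 0.
Single eigenvalue λ = 2 with algebraic multiplicity 2.
Eigenvector v = (-1,-2); generalized eigenvector w with (A-λI)w=v is (1,3).
General solution: e^(2t)[c_1·v + c_2·(t·v + w)].
Applying x_1(0)=-4, x_2(0)=4 gives c_1=16, c_2=12.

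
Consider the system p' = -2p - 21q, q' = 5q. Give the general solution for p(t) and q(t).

Coefficient matrix A = [[-2, -21], [0, 5]].
Characteristic polynomial det(A - λI) = λ^2 - 3λ - 10 = 0.
Eigenvalues λ = 5, -2.
For λ=5: (A-λI) row 1 is [-7, -21], so an eigenvector is (-3, 1).
For λ=-2: (A-λI) row 1 is [0, -21], so an eigenvector is (1, 0).
General solution: C_1e^(5t)(-3,1) + C_2e^(-2t)(1,0).

p(t) = -3C_1e^(5t) + C_2e^(-2t), q(t) = C_1e^(5t)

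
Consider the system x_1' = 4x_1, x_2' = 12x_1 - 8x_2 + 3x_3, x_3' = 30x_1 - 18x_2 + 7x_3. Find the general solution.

x_1(t) = C_1e^(4t), x_2(t) = 3C_1e^(4t) + C_2e^(-2t) + C_3e^(t), x_3(t) = 8C_1e^(4t) + 2C_2e^(-2t) + 3C_3e^(t)

Coefficient matrix A = [[4, 0, 0], [12, -8, 3], [30, -18, 7]].
det(A - λI) = 0 gives eigenvalues λ = 4, -2, 1.
For λ=4: eigenvector (1,3,8).
For λ=-2: eigenvector (0,1,2).
For λ=1: eigenvector (0,1,3).
General solution: C_1e^(4t)(1,3,8) + C_2e^(-2t)(0,1,2) + C_3e^(t)(0,1,3).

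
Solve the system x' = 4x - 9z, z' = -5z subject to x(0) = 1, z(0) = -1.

Coefficient matrix A = [[4, -9], [0, -5]].
Characteristic polynomial det(A - λI) = λ^2 + λ - 20 = 0.
Eigenvalues λ = -5, 4.
For λ=-5: (A-λI) row 1 is [9, -9], so an eigenvector is (1, 1).
For λ=4: (A-λI) row 1 is [0, -9], so an eigenvector is (-1, 0).
General solution: C_1e^(-5t)(1,1) + C_2e^(4t)(-1,0).
Applying x(0)=1, z(0)=-1 gives C_1=-1, C_2=-2.

x(t) = 2e^(4t) - e^(-5t), z(t) = -e^(-5t)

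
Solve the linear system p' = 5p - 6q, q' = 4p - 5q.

p(t) = -3K_1e^(t) + K_2e^(-t), q(t) = -2K_1e^(t) + K_2e^(-t)

Coefficient matrix A = [[5, -6], [4, -5]].
Characteristic polynomial det(A - λI) = λ^2 - 1 = 0.
Eigenvalues λ = 1, -1.
For λ=1: (A-λI) row 1 is [4, -6], so an eigenvector is (-3, -2).
For λ=-1: (A-λI) row 1 is [6, -6], so an eigenvector is (1, 1).
General solution: K_1e^(t)(-3,-2) + K_2e^(-t)(1,1).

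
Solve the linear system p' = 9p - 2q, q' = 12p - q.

Coefficient matrix A = [[9, -2], [12, -1]].
Characteristic polynomial det(A - λI) = λ^2 - 8λ + 15 = 0.
Eigenvalues λ = 3, 5.
For λ=3: (A-λI) row 1 is [6, -2], so an eigenvector is (1, 3).
For λ=5: (A-λI) row 1 is [4, -2], so an eigenvector is (1, 2).
General solution: K_1e^(3t)(1,3) + K_2e^(5t)(1,2).

p(t) = K_1e^(3t) + K_2e^(5t), q(t) = 3K_1e^(3t) + 2K_2e^(5t)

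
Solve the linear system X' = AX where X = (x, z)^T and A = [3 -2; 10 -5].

x(t) = -K_1e^(-t)sin(2t) + K_2e^(-t)cos(2t), z(t) = -2K_1e^(-t)sin(2t) + K_1e^(-t)cos(2t) + K_2e^(-t)sin(2t) + 2K_2e^(-t)cos(2t)

Coefficient matrix A = [[3, -2], [10, -5]].
Characteristic polynomial det(A - λI) = λ^2 + 2λ + 5 = 0.
Eigenvalues λ = -1 ± 2i (complex conjugate pair).
For λ=-1+2i: an eigenvector is (0,1) - i(-1,-2) = (0 + i, 1 + 2i).
A real fundamental pair from Re and Im of e^((-1+2i)t)v: X_1 = e^(-t)(cos(2t)·(0,1) + sin(2t)·(-1,-2)), X_2 = e^(-t)(sin(2t)·(0,1) - cos(2t)·(-1,-2)).
General solution: K_1X_1 + K_2X_2.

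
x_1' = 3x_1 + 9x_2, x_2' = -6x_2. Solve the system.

Coefficient matrix A = [[3, 9], [0, -6]].
Characteristic polynomial det(A - λI) = λ^2 + 3λ - 18 = 0.
Eigenvalues λ = -6, 3.
For λ=-6: (A-λI) row 1 is [9, 9], so an eigenvector is (1, -1).
For λ=3: (A-λI) row 1 is [0, 9], so an eigenvector is (1, 0).
General solution: c_1e^(-6t)(1,-1) + c_2e^(3t)(1,0).

x_1(t) = c_1e^(-6t) + c_2e^(3t), x_2(t) = -c_1e^(-6t)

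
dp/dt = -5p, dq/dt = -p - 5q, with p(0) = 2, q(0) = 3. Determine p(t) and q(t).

Coefficient matrix A = [[-5, 0], [-1, -5]].
Characteristic polynomial det(A - λI) = λ^2 + 10λ + 25 = 0.
Single eigenvalue λ = -5 with algebraic multiplicity 2.
Eigenvector v = (0,1); generalized eigenvector w with (A-λI)w=v is (-1,2).
General solution: e^(-5t)[c_1·v + c_2·(t·v + w)].
Applying p(0)=2, q(0)=3 gives c_1=7, c_2=-2.

p(t) = 2e^(-5t), q(t) = -2te^(-5t) + 3e^(-5t)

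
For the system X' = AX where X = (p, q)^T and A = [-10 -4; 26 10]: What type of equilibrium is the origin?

center

A = [[-10,-4],[26,10]]; det(A-λI) = λ^2 + 4.
λ = 0 ± 2i: zero real part.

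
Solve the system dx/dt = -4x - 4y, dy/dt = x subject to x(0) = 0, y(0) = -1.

Coefficient matrix A = [[-4, -4], [1, 0]].
Characteristic polynomial det(A - λI) = λ^2 + 4λ + 4 = 0.
Single eigenvalue λ = -2 with algebraic multiplicity 2.
Eigenvector v = (2,-1); generalized eigenvector w with (A-λI)w=v is (3,-2).
General solution: e^(-2t)[c_1·v + c_2·(t·v + w)].
Applying x(0)=0, y(0)=-1 gives c_1=-3, c_2=2.

x(t) = 4te^(-2t), y(t) = -2te^(-2t) - e^(-2t)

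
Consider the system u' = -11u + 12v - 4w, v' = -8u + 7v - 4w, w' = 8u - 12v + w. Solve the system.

Coefficient matrix A = [[-11, 12, -4], [-8, 7, -4], [8, -12, 1]].
det(A - λI) = 0 gives eigenvalues λ = 1, -1, -3.
For λ=1: eigenvector (-3,-2,3).
For λ=-1: eigenvector (2,1,-2).
For λ=-3: eigenvector (-1,0,2).
General solution: c_1e^(t)(-3,-2,3) + c_2e^(-t)(2,1,-2) + c_3e^(-3t)(-1,0,2).

u(t) = -3c_1e^(t) + 2c_2e^(-t) - c_3e^(-3t), v(t) = -2c_1e^(t) + c_2e^(-t), w(t) = 3c_1e^(t) - 2c_2e^(-t) + 2c_3e^(-3t)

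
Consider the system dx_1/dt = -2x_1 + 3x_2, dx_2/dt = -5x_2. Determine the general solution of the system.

Coefficient matrix A = [[-2, 3], [0, -5]].
Characteristic polynomial det(A - λI) = λ^2 + 7λ + 10 = 0.
Eigenvalues λ = -2, -5.
For λ=-2: (A-λI) row 1 is [0, 3], so an eigenvector is (-1, 0).
For λ=-5: (A-λI) row 1 is [3, 3], so an eigenvector is (-1, 1).
General solution: C_1e^(-2t)(-1,0) + C_2e^(-5t)(-1,1).

x_1(t) = -C_1e^(-2t) - C_2e^(-5t), x_2(t) = C_2e^(-5t)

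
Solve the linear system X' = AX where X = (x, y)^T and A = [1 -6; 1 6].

Coefficient matrix A = [[1, -6], [1, 6]].
Characteristic polynomial det(A - λI) = λ^2 - 7λ + 12 = 0.
Eigenvalues λ = 3, 4.
For λ=3: (A-λI) row 1 is [-2, -6], so an eigenvector is (3, -1).
For λ=4: (A-λI) row 1 is [-3, -6], so an eigenvector is (2, -1).
General solution: K_1e^(3t)(3,-1) + K_2e^(4t)(2,-1).

x(t) = 3K_1e^(3t) + 2K_2e^(4t), y(t) = -K_1e^(3t) - K_2e^(4t)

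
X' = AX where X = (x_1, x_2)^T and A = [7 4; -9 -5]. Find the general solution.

Coefficient matrix A = [[7, 4], [-9, -5]].
Characteristic polynomial det(A - λI) = λ^2 - 2λ + 1 = 0.
Single eigenvalue λ = 1 with algebraic multiplicity 2.
Eigenvector v = (2,-3); generalized eigenvector w with (A-λI)w=v is (-1,2).
General solution: e^(t)[K_1·v + K_2·(t·v + w)].

x_1(t) = 2K_1e^(t) + 2K_2te^(t) - K_2e^(t), x_2(t) = -3K_1e^(t) - 3K_2te^(t) + 2K_2e^(t)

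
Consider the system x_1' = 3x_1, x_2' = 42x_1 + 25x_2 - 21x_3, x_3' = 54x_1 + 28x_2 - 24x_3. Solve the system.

x_1(t) = c_1e^(3t), x_2(t) = c_2e^(4t) + 3c_3e^(-3t), x_3(t) = 2c_1e^(3t) + c_2e^(4t) + 4c_3e^(-3t)

Coefficient matrix A = [[3, 0, 0], [42, 25, -21], [54, 28, -24]].
det(A - λI) = 0 gives eigenvalues λ = 3, 4, -3.
For λ=3: eigenvector (1,0,2).
For λ=4: eigenvector (0,1,1).
For λ=-3: eigenvector (0,3,4).
General solution: c_1e^(3t)(1,0,2) + c_2e^(4t)(0,1,1) + c_3e^(-3t)(0,3,4).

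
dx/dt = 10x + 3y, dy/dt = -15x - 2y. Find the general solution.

x(t) = -c_1e^(4t)sin(3t) + c_2e^(4t)cos(3t), y(t) = 2c_1e^(4t)sin(3t) - c_1e^(4t)cos(3t) - c_2e^(4t)sin(3t) - 2c_2e^(4t)cos(3t)

Coefficient matrix A = [[10, 3], [-15, -2]].
Characteristic polynomial det(A - λI) = λ^2 - 8λ + 25 = 0.
Eigenvalues λ = 4 ± 3i (complex conjugate pair).
For λ=4+3i: an eigenvector is (0,-1) - i(-1,2) = (0 + i, -1 - 2i).
A real fundamental pair from Re and Im of e^((4+3i)t)v: X_1 = e^(4t)(cos(3t)·(0,-1) + sin(3t)·(-1,2)), X_2 = e^(4t)(sin(3t)·(0,-1) - cos(3t)·(-1,2)).
General solution: c_1X_1 + c_2X_2.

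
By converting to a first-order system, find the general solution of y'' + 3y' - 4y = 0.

y(t) = K_1e^(-4t) + K_2e^(t)

Let x_1 = y, x_2 = y'. Then x_1' = x_2 and x_2' = 4x_1 - 3x_2.
A = [[0,1],[4,-3]]; det(A-λI) = λ^2 + 3λ - 4.
Eigenvalues λ = -4, 1 with eigenvectors (1,-4), (1,1).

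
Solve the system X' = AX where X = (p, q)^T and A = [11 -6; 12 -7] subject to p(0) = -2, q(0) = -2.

p(t) = -2e^(5t), q(t) = -2e^(5t)

Coefficient matrix A = [[11, -6], [12, -7]].
Characteristic polynomial det(A - λI) = λ^2 - 4λ - 5 = 0.
Eigenvalues λ = 5, -1.
For λ=5: (A-λI) row 1 is [6, -6], so an eigenvector is (1, 1).
For λ=-1: (A-λI) row 1 is [12, -6], so an eigenvector is (1, 2).
General solution: c_1e^(5t)(1,1) + c_2e^(-t)(1,2).
Applying p(0)=-2, q(0)=-2 gives c_1=-2, c_2=0.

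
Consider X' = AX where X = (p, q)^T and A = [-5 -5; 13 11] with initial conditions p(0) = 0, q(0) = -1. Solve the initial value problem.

Coefficient matrix A = [[-5, -5], [13, 11]].
Characteristic polynomial det(A - λI) = λ^2 - 6λ + 10 = 0.
Eigenvalues λ = 3 ± i (complex conjugate pair).
For λ=3+i: an eigenvector is (1,-2) - i(2,-3) = (1 - 2i, -2 + 3i).
A real fundamental pair from Re and Im of e^((3+i)t)v: X_1 = e^(3t)(cos(t)·(1,-2) + sin(t)·(2,-3)), X_2 = e^(3t)(sin(t)·(1,-2) - cos(t)·(2,-3)).
General solution: K_1X_1 + K_2X_2.
Applying p(0)=0, q(0)=-1 gives K_1=2, K_2=1.

p(t) = 5e^(3t)sin(t), q(t) = -8e^(3t)sin(t) - e^(3t)cos(t)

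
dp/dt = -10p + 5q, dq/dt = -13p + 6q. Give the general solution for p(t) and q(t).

Coefficient matrix A = [[-10, 5], [-13, 6]].
Characteristic polynomial det(A - λI) = λ^2 + 4λ + 5 = 0.
Eigenvalues λ = -2 ± i (complex conjugate pair).
For λ=-2+i: an eigenvector is (-2,-3) - i(1,2) = (-2 - i, -3 - 2i).
A real fundamental pair from Re and Im of e^((-2+i)t)v: X_1 = e^(-2t)(cos(t)·(-2,-3) + sin(t)·(1,2)), X_2 = e^(-2t)(sin(t)·(-2,-3) - cos(t)·(1,2)).
General solution: c_1X_1 + c_2X_2.

p(t) = c_1e^(-2t)sin(t) - 2c_1e^(-2t)cos(t) - 2c_2e^(-2t)sin(t) - c_2e^(-2t)cos(t), q(t) = 2c_1e^(-2t)sin(t) - 3c_1e^(-2t)cos(t) - 3c_2e^(-2t)sin(t) - 2c_2e^(-2t)cos(t)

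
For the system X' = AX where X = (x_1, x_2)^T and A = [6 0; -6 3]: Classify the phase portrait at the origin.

unstable node

A = [[6,0],[-6,3]]; det(A-λI) = λ^2 - 9λ + 18.
λ = 3, 6: both positive.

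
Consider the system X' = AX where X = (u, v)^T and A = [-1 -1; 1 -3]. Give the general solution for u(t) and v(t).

Coefficient matrix A = [[-1, -1], [1, -3]].
Characteristic polynomial det(A - λI) = λ^2 + 4λ + 4 = 0.
Single eigenvalue λ = -2 with algebraic multiplicity 2.
Eigenvector v = (1,1); generalized eigenvector w with (A-λI)w=v is (3,2).
General solution: e^(-2t)[c_1·v + c_2·(t·v + w)].

u(t) = c_1e^(-2t) + c_2te^(-2t) + 3c_2e^(-2t), v(t) = c_1e^(-2t) + c_2te^(-2t) + 2c_2e^(-2t)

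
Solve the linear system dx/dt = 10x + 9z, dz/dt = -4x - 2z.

x(t) = 3c_1e^(4t) + 3c_2te^(4t) + 2c_2e^(4t), z(t) = -2c_1e^(4t) - 2c_2te^(4t) - c_2e^(4t)

Coefficient matrix A = [[10, 9], [-4, -2]].
Characteristic polynomial det(A - λI) = λ^2 - 8λ + 16 = 0.
Single eigenvalue λ = 4 with algebraic multiplicity 2.
Eigenvector v = (3,-2); generalized eigenvector w with (A-λI)w=v is (2,-1).
General solution: e^(4t)[c_1·v + c_2·(t·v + w)].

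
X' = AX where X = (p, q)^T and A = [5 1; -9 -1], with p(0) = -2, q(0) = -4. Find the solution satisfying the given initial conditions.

Coefficient matrix A = [[5, 1], [-9, -1]].
Characteristic polynomial det(A - λI) = λ^2 - 4λ + 4 = 0.
Single eigenvalue λ = 2 with algebraic multiplicity 2.
Eigenvector v = (-1,3); generalized eigenvector w with (A-λI)w=v is (-1,2).
General solution: e^(2t)[C_1·v + C_2·(t·v + w)].
Applying p(0)=-2, q(0)=-4 gives C_1=-8, C_2=10.

p(t) = -10te^(2t) - 2e^(2t), q(t) = 30te^(2t) - 4e^(2t)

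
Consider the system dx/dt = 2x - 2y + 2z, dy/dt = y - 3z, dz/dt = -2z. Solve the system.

Coefficient matrix A = [[2, -2, 2], [0, 1, -3], [0, 0, -2]].
det(A - λI) = 0 gives eigenvalues λ = 2, 1, -2.
For λ=2: eigenvector (1,0,0).
For λ=1: eigenvector (2,1,0).
For λ=-2: eigenvector (0,1,1).
General solution: K_1e^(2t)(1,0,0) + K_2e^(t)(2,1,0) + K_3e^(-2t)(0,1,1).

x(t) = K_1e^(2t) + 2K_2e^(t), y(t) = K_2e^(t) + K_3e^(-2t), z(t) = K_3e^(-2t)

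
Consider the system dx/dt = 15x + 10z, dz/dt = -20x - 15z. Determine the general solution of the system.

Coefficient matrix A = [[15, 10], [-20, -15]].
Characteristic polynomial det(A - λI) = λ^2 - 25 = 0.
Eigenvalues λ = 5, -5.
For λ=5: (A-λI) row 1 is [10, 10], so an eigenvector is (1, -1).
For λ=-5: (A-λI) row 1 is [20, 10], so an eigenvector is (1, -2).
General solution: K_1e^(5t)(1,-1) + K_2e^(-5t)(1,-2).

x(t) = K_1e^(5t) + K_2e^(-5t), z(t) = -K_1e^(5t) - 2K_2e^(-5t)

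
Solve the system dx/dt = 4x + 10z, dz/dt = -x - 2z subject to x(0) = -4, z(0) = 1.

Coefficient matrix A = [[4, 10], [-1, -2]].
Characteristic polynomial det(A - λI) = λ^2 - 2λ + 2 = 0.
Eigenvalues λ = 1 ± i (complex conjugate pair).
For λ=1+i: an eigenvector is (-1,0) - i(-3,1) = (-1 + 3i, 0 - i).
A real fundamental pair from Re and Im of e^((1+i)t)v: X_1 = e^(t)(cos(t)·(-1,0) + sin(t)·(-3,1)), X_2 = e^(t)(sin(t)·(-1,0) - cos(t)·(-3,1)).
General solution: c_1X_1 + c_2X_2.
Applying x(0)=-4, z(0)=1 gives c_1=1, c_2=-1.

x(t) = -2e^(t)sin(t) - 4e^(t)cos(t), z(t) = e^(t)sin(t) + e^(t)cos(t)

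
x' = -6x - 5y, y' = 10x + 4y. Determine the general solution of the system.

Coefficient matrix A = [[-6, -5], [10, 4]].
Characteristic polynomial det(A - λI) = λ^2 + 2λ + 26 = 0.
Eigenvalues λ = -1 ± 5i (complex conjugate pair).
For λ=-1+5i: an eigenvector is (0,1) - i(-1,1) = (0 + i, 1 - i).
A real fundamental pair from Re and Im of e^((-1+5i)t)v: X_1 = e^(-t)(cos(5t)·(0,1) + sin(5t)·(-1,1)), X_2 = e^(-t)(sin(5t)·(0,1) - cos(5t)·(-1,1)).
General solution: c_1X_1 + c_2X_2.

x(t) = -c_1e^(-t)sin(5t) + c_2e^(-t)cos(5t), y(t) = c_1e^(-t)sin(5t) + c_1e^(-t)cos(5t) + c_2e^(-t)sin(5t) - c_2e^(-t)cos(5t)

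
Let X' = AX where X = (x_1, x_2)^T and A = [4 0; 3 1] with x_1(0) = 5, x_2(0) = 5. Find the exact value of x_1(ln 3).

405

A = [[4,0],[3,1]]; eigenvalues λ = 4, 1.
Eigenvectors: (-1,-1) for λ=4, (0,1) for λ=1.
From the initial condition, c_1 = -5, c_2 = 0.
x_1(ln 3) = (-5)(3^4)(-1) + (0)(3^1)(0) = 405.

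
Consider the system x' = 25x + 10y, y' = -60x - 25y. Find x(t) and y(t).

x(t) = -c_1e^(-5t) + c_2e^(5t), y(t) = 3c_1e^(-5t) - 2c_2e^(5t)

Coefficient matrix A = [[25, 10], [-60, -25]].
Characteristic polynomial det(A - λI) = λ^2 - 25 = 0.
Eigenvalues λ = -5, 5.
For λ=-5: (A-λI) row 1 is [30, 10], so an eigenvector is (-1, 3).
For λ=5: (A-λI) row 1 is [20, 10], so an eigenvector is (1, -2).
General solution: c_1e^(-5t)(-1,3) + c_2e^(5t)(1,-2).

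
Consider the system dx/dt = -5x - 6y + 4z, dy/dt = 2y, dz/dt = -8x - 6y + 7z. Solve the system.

x(t) = c_1e^(-t) + c_2e^(3t) - 2c_3e^(2t), y(t) = c_3e^(2t), z(t) = c_1e^(-t) + 2c_2e^(3t) - 2c_3e^(2t)

Coefficient matrix A = [[-5, -6, 4], [0, 2, 0], [-8, -6, 7]].
det(A - λI) = 0 gives eigenvalues λ = -1, 3, 2.
For λ=-1: eigenvector (1,0,1).
For λ=3: eigenvector (1,0,2).
For λ=2: eigenvector (-2,1,-2).
General solution: c_1e^(-t)(1,0,1) + c_2e^(3t)(1,0,2) + c_3e^(2t)(-2,1,-2).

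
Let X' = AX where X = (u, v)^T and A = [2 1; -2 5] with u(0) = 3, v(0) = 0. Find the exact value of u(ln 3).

A = [[2,1],[-2,5]]; eigenvalues λ = 4, 3.
Eigenvectors: (1,2) for λ=4, (1,1) for λ=3.
From the initial condition, c_1 = -3, c_2 = 6.
u(ln 3) = (-3)(3^4)(1) + (6)(3^3)(1) = -81.

-81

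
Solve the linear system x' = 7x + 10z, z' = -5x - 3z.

x(t) = -C_1e^(2t)sin(5t) + C_1e^(2t)cos(5t) + C_2e^(2t)sin(5t) + C_2e^(2t)cos(5t), z(t) = -C_1e^(2t)cos(5t) - C_2e^(2t)sin(5t)

Coefficient matrix A = [[7, 10], [-5, -3]].
Characteristic polynomial det(A - λI) = λ^2 - 4λ + 29 = 0.
Eigenvalues λ = 2 ± 5i (complex conjugate pair).
For λ=2+5i: an eigenvector is (1,-1) - i(-1,0) = (1 + i, -1).
A real fundamental pair from Re and Im of e^((2+5i)t)v: X_1 = e^(2t)(cos(5t)·(1,-1) + sin(5t)·(-1,0)), X_2 = e^(2t)(sin(5t)·(1,-1) - cos(5t)·(-1,0)).
General solution: C_1X_1 + C_2X_2.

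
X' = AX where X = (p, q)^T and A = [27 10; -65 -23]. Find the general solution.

Coefficient matrix A = [[27, 10], [-65, -23]].
Characteristic polynomial det(A - λI) = λ^2 - 4λ + 29 = 0.
Eigenvalues λ = 2 ± 5i (complex conjugate pair).
For λ=2+5i: an eigenvector is (-1,3) - i(1,-2) = (-1 - i, 3 + 2i).
A real fundamental pair from Re and Im of e^((2+5i)t)v: X_1 = e^(2t)(cos(5t)·(-1,3) + sin(5t)·(1,-2)), X_2 = e^(2t)(sin(5t)·(-1,3) - cos(5t)·(1,-2)).
General solution: C_1X_1 + C_2X_2.

p(t) = C_1e^(2t)sin(5t) - C_1e^(2t)cos(5t) - C_2e^(2t)sin(5t) - C_2e^(2t)cos(5t), q(t) = -2C_1e^(2t)sin(5t) + 3C_1e^(2t)cos(5t) + 3C_2e^(2t)sin(5t) + 2C_2e^(2t)cos(5t)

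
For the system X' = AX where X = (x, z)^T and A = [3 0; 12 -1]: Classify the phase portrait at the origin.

A = [[3,0],[12,-1]]; det(A-λI) = λ^2 - 2λ - 3.
λ = -1, 3: opposite signs.

saddle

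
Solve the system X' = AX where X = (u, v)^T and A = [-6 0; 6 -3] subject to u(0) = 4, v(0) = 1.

u(t) = 4e^(-6t), v(t) = 9e^(-3t) - 8e^(-6t)

Coefficient matrix A = [[-6, 0], [6, -3]].
Characteristic polynomial det(A - λI) = λ^2 + 9λ + 18 = 0.
Eigenvalues λ = -6, -3.
For λ=-6: (A-λI) row 2 is [6, 3], so an eigenvector is (-1, 2).
For λ=-3: (A-λI) row 1 is [-3, 0], so an eigenvector is (0, 1).
General solution: c_1e^(-6t)(-1,2) + c_2e^(-3t)(0,1).
Applying u(0)=4, v(0)=1 gives c_1=-4, c_2=9.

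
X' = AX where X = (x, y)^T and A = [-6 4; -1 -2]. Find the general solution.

x(t) = 2K_1e^(-4t) + 2K_2te^(-4t) - K_2e^(-4t), y(t) = K_1e^(-4t) + K_2te^(-4t)

Coefficient matrix A = [[-6, 4], [-1, -2]].
Characteristic polynomial det(A - λI) = λ^2 + 8λ + 16 = 0.
Single eigenvalue λ = -4 with algebraic multiplicity 2.
Eigenvector v = (2,1); generalized eigenvector w with (A-λI)w=v is (-1,0).
General solution: e^(-4t)[K_1·v + K_2·(t·v + w)].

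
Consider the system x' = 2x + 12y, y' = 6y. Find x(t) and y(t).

x(t) = 3C_1e^(6t) + C_2e^(2t), y(t) = C_1e^(6t)

Coefficient matrix A = [[2, 12], [0, 6]].
Characteristic polynomial det(A - λI) = λ^2 - 8λ + 12 = 0.
Eigenvalues λ = 6, 2.
For λ=6: (A-λI) row 1 is [-4, 12], so an eigenvector is (3, 1).
For λ=2: (A-λI) row 1 is [0, 12], so an eigenvector is (1, 0).
General solution: C_1e^(6t)(3,1) + C_2e^(2t)(1,0).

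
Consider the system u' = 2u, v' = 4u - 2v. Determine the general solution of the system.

u(t) = -c_1e^(2t), v(t) = -c_1e^(2t) + c_2e^(-2t)

Coefficient matrix A = [[2, 0], [4, -2]].
Characteristic polynomial det(A - λI) = λ^2 - 4 = 0.
Eigenvalues λ = 2, -2.
For λ=2: (A-λI) row 2 is [4, -4], so an eigenvector is (-1, -1).
For λ=-2: (A-λI) row 1 is [4, 0], so an eigenvector is (0, 1).
General solution: c_1e^(2t)(-1,-1) + c_2e^(-2t)(0,1).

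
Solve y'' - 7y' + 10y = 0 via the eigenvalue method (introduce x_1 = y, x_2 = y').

Let x_1 = y, x_2 = y'. Then x_1' = x_2 and x_2' = -10x_1 + 7x_2.
A = [[0,1],[-10,7]]; det(A-λI) = λ^2 - 7λ + 10.
Eigenvalues λ = 5, 2 with eigenvectors (1,5), (1,2).

y(t) = c_1e^(5t) + c_2e^(2t)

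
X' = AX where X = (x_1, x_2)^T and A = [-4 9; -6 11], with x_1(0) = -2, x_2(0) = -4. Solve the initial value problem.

x_1(t) = -8e^(5t) + 6e^(2t), x_2(t) = -8e^(5t) + 4e^(2t)

Coefficient matrix A = [[-4, 9], [-6, 11]].
Characteristic polynomial det(A - λI) = λ^2 - 7λ + 10 = 0.
Eigenvalues λ = 2, 5.
For λ=2: (A-λI) row 1 is [-6, 9], so an eigenvector is (-3, -2).
For λ=5: (A-λI) row 1 is [-9, 9], so an eigenvector is (1, 1).
General solution: C_1e^(2t)(-3,-2) + C_2e^(5t)(1,1).
Applying x_1(0)=-2, x_2(0)=-4 gives C_1=-2, C_2=-8.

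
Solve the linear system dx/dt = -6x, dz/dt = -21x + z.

Coefficient matrix A = [[-6, 0], [-21, 1]].
Characteristic polynomial det(A - λI) = λ^2 + 5λ - 6 = 0.
Eigenvalues λ = -6, 1.
For λ=-6: (A-λI) row 2 is [-21, 7], so an eigenvector is (-1, -3).
For λ=1: (A-λI) row 1 is [-7, 0], so an eigenvector is (0, -1).
General solution: K_1e^(-6t)(-1,-3) + K_2e^(t)(0,-1).

x(t) = -K_1e^(-6t), z(t) = -3K_1e^(-6t) - K_2e^(t)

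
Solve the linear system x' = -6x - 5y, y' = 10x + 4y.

x(t) = -K_1e^(-t)sin(5t) + K_2e^(-t)cos(5t), y(t) = K_1e^(-t)sin(5t) + K_1e^(-t)cos(5t) + K_2e^(-t)sin(5t) - K_2e^(-t)cos(5t)

Coefficient matrix A = [[-6, -5], [10, 4]].
Characteristic polynomial det(A - λI) = λ^2 + 2λ + 26 = 0.
Eigenvalues λ = -1 ± 5i (complex conjugate pair).
For λ=-1+5i: an eigenvector is (0,1) - i(-1,1) = (0 + i, 1 - i).
A real fundamental pair from Re and Im of e^((-1+5i)t)v: X_1 = e^(-t)(cos(5t)·(0,1) + sin(5t)·(-1,1)), X_2 = e^(-t)(sin(5t)·(0,1) - cos(5t)·(-1,1)).
General solution: K_1X_1 + K_2X_2.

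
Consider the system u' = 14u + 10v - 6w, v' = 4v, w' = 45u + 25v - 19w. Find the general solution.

u(t) = -c_1e^(-4t) + 2c_2e^(-t) + 2c_3e^(4t), v(t) = c_3e^(4t), w(t) = -3c_1e^(-4t) + 5c_2e^(-t) + 5c_3e^(4t)

Coefficient matrix A = [[14, 10, -6], [0, 4, 0], [45, 25, -19]].
det(A - λI) = 0 gives eigenvalues λ = -4, -1, 4.
For λ=-4: eigenvector (-1,0,-3).
For λ=-1: eigenvector (2,0,5).
For λ=4: eigenvector (2,1,5).
General solution: c_1e^(-4t)(-1,0,-3) + c_2e^(-t)(2,0,5) + c_3e^(4t)(2,1,5).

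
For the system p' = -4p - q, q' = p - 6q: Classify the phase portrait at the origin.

stable improper node

A = [[-4,-1],[1,-6]]; det(A-λI) = λ^2 + 10λ + 25.
repeated λ = -5 with a single eigenvector.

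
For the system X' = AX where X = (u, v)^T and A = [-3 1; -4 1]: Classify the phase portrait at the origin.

A = [[-3,1],[-4,1]]; det(A-λI) = λ^2 + 2λ + 1.
repeated λ = -1 with a single eigenvector.

stable improper node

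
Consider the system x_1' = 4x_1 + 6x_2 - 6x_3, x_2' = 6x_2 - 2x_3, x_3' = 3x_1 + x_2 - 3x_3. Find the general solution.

Coefficient matrix A = [[4, 6, -6], [0, 6, -2], [3, 1, -3]].
det(A - λI) = 0 gives eigenvalues λ = 2, 4, 1.
For λ=2: eigenvector (3,1,2).
For λ=4: eigenvector (2,1,1).
For λ=1: eigenvector (6,2,5).
General solution: c_1e^(2t)(3,1,2) + c_2e^(4t)(2,1,1) + c_3e^(t)(6,2,5).

x_1(t) = 3c_1e^(2t) + 2c_2e^(4t) + 6c_3e^(t), x_2(t) = c_1e^(2t) + c_2e^(4t) + 2c_3e^(t), x_3(t) = 2c_1e^(2t) + c_2e^(4t) + 5c_3e^(t)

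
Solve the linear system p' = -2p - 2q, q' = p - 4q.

p(t) = -c_1e^(-3t)sin(t) + c_1e^(-3t)cos(t) + c_2e^(-3t)sin(t) + c_2e^(-3t)cos(t), q(t) = c_1e^(-3t)cos(t) + c_2e^(-3t)sin(t)

Coefficient matrix A = [[-2, -2], [1, -4]].
Characteristic polynomial det(A - λI) = λ^2 + 6λ + 10 = 0.
Eigenvalues λ = -3 ± i (complex conjugate pair).
For λ=-3+i: an eigenvector is (1,1) - i(-1,0) = (1 + i, 1).
A real fundamental pair from Re and Im of e^((-3+i)t)v: X_1 = e^(-3t)(cos(t)·(1,1) + sin(t)·(-1,0)), X_2 = e^(-3t)(sin(t)·(1,1) - cos(t)·(-1,0)).
General solution: c_1X_1 + c_2X_2.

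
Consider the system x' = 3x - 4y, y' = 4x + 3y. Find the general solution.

x(t) = -K_1e^(3t)sin(4t) + K_2e^(3t)cos(4t), y(t) = K_1e^(3t)cos(4t) + K_2e^(3t)sin(4t)

Coefficient matrix A = [[3, -4], [4, 3]].
Characteristic polynomial det(A - λI) = λ^2 - 6λ + 25 = 0.
Eigenvalues λ = 3 ± 4i (complex conjugate pair).
For λ=3+4i: an eigenvector is (0,1) - i(-1,0) = (0 + i, 1).
A real fundamental pair from Re and Im of e^((3+4i)t)v: X_1 = e^(3t)(cos(4t)·(0,1) + sin(4t)·(-1,0)), X_2 = e^(3t)(sin(4t)·(0,1) - cos(4t)·(-1,0)).
General solution: K_1X_1 + K_2X_2.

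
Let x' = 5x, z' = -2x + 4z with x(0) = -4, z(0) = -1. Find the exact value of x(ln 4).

-4096

A = [[5,0],[-2,4]]; eigenvalues λ = 4, 5.
Eigenvectors: (0,1) for λ=4, (1,-2) for λ=5.
From the initial condition, c_1 = -9, c_2 = -4.
x(ln 4) = (-9)(4^4)(0) + (-4)(4^5)(1) = -4096.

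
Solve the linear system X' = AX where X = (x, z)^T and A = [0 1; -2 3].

x(t) = K_1e^(t) + K_2e^(2t), z(t) = K_1e^(t) + 2K_2e^(2t)

Coefficient matrix A = [[0, 1], [-2, 3]].
Characteristic polynomial det(A - λI) = λ^2 - 3λ + 2 = 0.
Eigenvalues λ = 1, 2.
For λ=1: (A-λI) row 1 is [-1, 1], so an eigenvector is (1, 1).
For λ=2: (A-λI) row 1 is [-2, 1], so an eigenvector is (1, 2).
General solution: K_1e^(t)(1,1) + K_2e^(2t)(1,2).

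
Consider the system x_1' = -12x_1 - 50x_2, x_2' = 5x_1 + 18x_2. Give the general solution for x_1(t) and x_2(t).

x_1(t) = -3C_1e^(3t)sin(5t) + C_1e^(3t)cos(5t) + C_2e^(3t)sin(5t) + 3C_2e^(3t)cos(5t), x_2(t) = C_1e^(3t)sin(5t) - C_2e^(3t)cos(5t)

Coefficient matrix A = [[-12, -50], [5, 18]].
Characteristic polynomial det(A - λI) = λ^2 - 6λ + 34 = 0.
Eigenvalues λ = 3 ± 5i (complex conjugate pair).
For λ=3+5i: an eigenvector is (1,0) - i(-3,1) = (1 + 3i, 0 - i).
A real fundamental pair from Re and Im of e^((3+5i)t)v: X_1 = e^(3t)(cos(5t)·(1,0) + sin(5t)·(-3,1)), X_2 = e^(3t)(sin(5t)·(1,0) - cos(5t)·(-3,1)).
General solution: C_1X_1 + C_2X_2.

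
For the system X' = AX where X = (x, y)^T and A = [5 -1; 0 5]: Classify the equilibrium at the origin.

unstable improper node

A = [[5,-1],[0,5]]; det(A-λI) = λ^2 - 10λ + 25.
repeated λ = 5 with a single eigenvector.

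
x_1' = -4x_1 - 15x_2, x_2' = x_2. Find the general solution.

x_1(t) = 3K_1e^(t) - K_2e^(-4t), x_2(t) = -K_1e^(t)

Coefficient matrix A = [[-4, -15], [0, 1]].
Characteristic polynomial det(A - λI) = λ^2 + 3λ - 4 = 0.
Eigenvalues λ = 1, -4.
For λ=1: (A-λI) row 1 is [-5, -15], so an eigenvector is (3, -1).
For λ=-4: (A-λI) row 1 is [0, -15], so an eigenvector is (-1, 0).
General solution: K_1e^(t)(3,-1) + K_2e^(-4t)(-1,0).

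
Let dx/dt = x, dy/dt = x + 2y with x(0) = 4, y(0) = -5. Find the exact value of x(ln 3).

A = [[1,0],[1,2]]; eigenvalues λ = 1, 2.
Eigenvectors: (-1,1) for λ=1, (0,-1) for λ=2.
From the initial condition, c_1 = -4, c_2 = 1.
x(ln 3) = (-4)(3^1)(-1) + (1)(3^2)(0) = 12.

12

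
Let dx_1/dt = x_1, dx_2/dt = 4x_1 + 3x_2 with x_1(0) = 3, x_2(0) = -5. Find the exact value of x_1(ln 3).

A = [[1,0],[4,3]]; eigenvalues λ = 1, 3.
Eigenvectors: (1,-2) for λ=1, (0,-1) for λ=3.
From the initial condition, c_1 = 3, c_2 = -1.
x_1(ln 3) = (3)(3^1)(1) + (-1)(3^3)(0) = 9.

9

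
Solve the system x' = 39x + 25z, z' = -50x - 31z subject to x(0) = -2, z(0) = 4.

Coefficient matrix A = [[39, 25], [-50, -31]].
Characteristic polynomial det(A - λI) = λ^2 - 8λ + 41 = 0.
Eigenvalues λ = 4 ± 5i (complex conjugate pair).
For λ=4+5i: an eigenvector is (-2,3) - i(1,-1) = (-2 - i, 3 + i).
A real fundamental pair from Re and Im of e^((4+5i)t)v: X_1 = e^(4t)(cos(5t)·(-2,3) + sin(5t)·(1,-1)), X_2 = e^(4t)(sin(5t)·(-2,3) - cos(5t)·(1,-1)).
General solution: C_1X_1 + C_2X_2.
Applying x(0)=-2, z(0)=4 gives C_1=2, C_2=-2.

x(t) = 6e^(4t)sin(5t) - 2e^(4t)cos(5t), z(t) = -8e^(4t)sin(5t) + 4e^(4t)cos(5t)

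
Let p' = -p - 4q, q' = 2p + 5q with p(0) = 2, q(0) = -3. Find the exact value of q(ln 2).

A = [[-1,-4],[2,5]]; eigenvalues λ = 3, 1.
Eigenvectors: (1,-1) for λ=3, (2,-1) for λ=1.
From the initial condition, c_1 = 4, c_2 = -1.
q(ln 2) = (4)(2^3)(-1) + (-1)(2^1)(-1) = -30.

-30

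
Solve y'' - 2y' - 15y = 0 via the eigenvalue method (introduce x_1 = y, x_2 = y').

Let x_1 = y, x_2 = y'. Then x_1' = x_2 and x_2' = 15x_1 + 2x_2.
A = [[0,1],[15,2]]; det(A-λI) = λ^2 - 2λ - 15.
Eigenvalues λ = 5, -3 with eigenvectors (1,5), (1,-3).

y(t) = c_1e^(5t) + c_2e^(-3t)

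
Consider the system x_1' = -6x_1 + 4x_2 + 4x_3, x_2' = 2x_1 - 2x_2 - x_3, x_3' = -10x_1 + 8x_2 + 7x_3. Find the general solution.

Coefficient matrix A = [[-6, 4, 4], [2, -2, -1], [-10, 8, 7]].
det(A - λI) = 0 gives eigenvalues λ = -1, -2, 2.
For λ=-1: eigenvector (0,-1,1).
For λ=-2: eigenvector (-1,1,-2).
For λ=2: eigenvector (1,0,2).
General solution: K_1e^(-t)(0,-1,1) + K_2e^(-2t)(-1,1,-2) + K_3e^(2t)(1,0,2).

x_1(t) = -K_2e^(-2t) + K_3e^(2t), x_2(t) = -K_1e^(-t) + K_2e^(-2t), x_3(t) = K_1e^(-t) - 2K_2e^(-2t) + 2K_3e^(2t)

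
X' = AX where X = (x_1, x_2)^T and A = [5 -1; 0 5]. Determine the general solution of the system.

Coefficient matrix A = [[5, -1], [0, 5]].
Characteristic polynomial det(A - λI) = λ^2 - 10λ + 25 = 0.
Single eigenvalue λ = 5 with algebraic multiplicity 2.
Eigenvector v = (-1,0); generalized eigenvector w with (A-λI)w=v is (1,1).
General solution: e^(5t)[C_1·v + C_2·(t·v + w)].

x_1(t) = -C_1e^(5t) - C_2te^(5t) + C_2e^(5t), x_2(t) = C_2e^(5t)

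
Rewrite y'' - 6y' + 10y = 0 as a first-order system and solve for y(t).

Let x_1 = y, x_2 = y'. Then x_1' = x_2 and x_2' = -10x_1 + 6x_2.
A = [[0,1],[-10,6]]; det(A-λI) = λ^2 - 6λ + 10.
Eigenvalues λ = 3 ± i.

y(t) = c_1e^(3t)cos(t) + c_2e^(3t)sin(t)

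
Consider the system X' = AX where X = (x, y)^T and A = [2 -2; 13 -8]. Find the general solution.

Coefficient matrix A = [[2, -2], [13, -8]].
Characteristic polynomial det(A - λI) = λ^2 + 6λ + 10 = 0.
Eigenvalues λ = -3 ± i (complex conjugate pair).
For λ=-3+i: an eigenvector is (1,3) - i(-1,-2) = (1 + i, 3 + 2i).
A real fundamental pair from Re and Im of e^((-3+i)t)v: X_1 = e^(-3t)(cos(t)·(1,3) + sin(t)·(-1,-2)), X_2 = e^(-3t)(sin(t)·(1,3) - cos(t)·(-1,-2)).
General solution: K_1X_1 + K_2X_2.

x(t) = -K_1e^(-3t)sin(t) + K_1e^(-3t)cos(t) + K_2e^(-3t)sin(t) + K_2e^(-3t)cos(t), y(t) = -2K_1e^(-3t)sin(t) + 3K_1e^(-3t)cos(t) + 3K_2e^(-3t)sin(t) + 2K_2e^(-3t)cos(t)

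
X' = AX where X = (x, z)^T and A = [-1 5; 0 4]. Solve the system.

x(t) = K_1e^(4t) - K_2e^(-t), z(t) = K_1e^(4t)

Coefficient matrix A = [[-1, 5], [0, 4]].
Characteristic polynomial det(A - λI) = λ^2 - 3λ - 4 = 0.
Eigenvalues λ = 4, -1.
For λ=4: (A-λI) row 1 is [-5, 5], so an eigenvector is (1, 1).
For λ=-1: (A-λI) row 1 is [0, 5], so an eigenvector is (-1, 0).
General solution: K_1e^(4t)(1,1) + K_2e^(-t)(-1,0).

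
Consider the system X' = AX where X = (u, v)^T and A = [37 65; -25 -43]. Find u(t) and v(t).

u(t) = 3K_1e^(-3t)sin(5t) + 2K_1e^(-3t)cos(5t) + 2K_2e^(-3t)sin(5t) - 3K_2e^(-3t)cos(5t), v(t) = -2K_1e^(-3t)sin(5t) - K_1e^(-3t)cos(5t) - K_2e^(-3t)sin(5t) + 2K_2e^(-3t)cos(5t)

Coefficient matrix A = [[37, 65], [-25, -43]].
Characteristic polynomial det(A - λI) = λ^2 + 6λ + 34 = 0.
Eigenvalues λ = -3 ± 5i (complex conjugate pair).
For λ=-3+5i: an eigenvector is (2,-1) - i(3,-2) = (2 - 3i, -1 + 2i).
A real fundamental pair from Re and Im of e^((-3+5i)t)v: X_1 = e^(-3t)(cos(5t)·(2,-1) + sin(5t)·(3,-2)), X_2 = e^(-3t)(sin(5t)·(2,-1) - cos(5t)·(3,-2)).
General solution: K_1X_1 + K_2X_2.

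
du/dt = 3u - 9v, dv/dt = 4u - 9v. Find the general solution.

u(t) = 3K_1e^(-3t) + 3K_2te^(-3t) - K_2e^(-3t), v(t) = 2K_1e^(-3t) + 2K_2te^(-3t) - K_2e^(-3t)

Coefficient matrix A = [[3, -9], [4, -9]].
Characteristic polynomial det(A - λI) = λ^2 + 6λ + 9 = 0.
Single eigenvalue λ = -3 with algebraic multiplicity 2.
Eigenvector v = (3,2); generalized eigenvector w with (A-λI)w=v is (-1,-1).
General solution: e^(-3t)[K_1·v + K_2·(t·v + w)].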